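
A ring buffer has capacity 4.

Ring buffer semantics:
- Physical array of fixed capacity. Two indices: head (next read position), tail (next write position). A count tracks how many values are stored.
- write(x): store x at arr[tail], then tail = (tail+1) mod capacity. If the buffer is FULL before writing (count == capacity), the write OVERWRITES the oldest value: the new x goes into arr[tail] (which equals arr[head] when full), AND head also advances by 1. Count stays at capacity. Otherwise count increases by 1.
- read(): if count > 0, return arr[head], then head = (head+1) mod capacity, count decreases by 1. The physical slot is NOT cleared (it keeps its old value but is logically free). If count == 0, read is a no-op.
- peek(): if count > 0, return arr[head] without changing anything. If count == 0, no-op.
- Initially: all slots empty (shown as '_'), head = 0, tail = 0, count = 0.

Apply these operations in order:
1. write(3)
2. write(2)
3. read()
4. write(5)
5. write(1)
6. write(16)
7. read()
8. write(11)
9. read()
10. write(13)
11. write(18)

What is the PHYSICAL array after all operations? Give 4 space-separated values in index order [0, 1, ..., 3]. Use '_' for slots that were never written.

Answer: 16 11 13 18

Derivation:
After op 1 (write(3)): arr=[3 _ _ _] head=0 tail=1 count=1
After op 2 (write(2)): arr=[3 2 _ _] head=0 tail=2 count=2
After op 3 (read()): arr=[3 2 _ _] head=1 tail=2 count=1
After op 4 (write(5)): arr=[3 2 5 _] head=1 tail=3 count=2
After op 5 (write(1)): arr=[3 2 5 1] head=1 tail=0 count=3
After op 6 (write(16)): arr=[16 2 5 1] head=1 tail=1 count=4
After op 7 (read()): arr=[16 2 5 1] head=2 tail=1 count=3
After op 8 (write(11)): arr=[16 11 5 1] head=2 tail=2 count=4
After op 9 (read()): arr=[16 11 5 1] head=3 tail=2 count=3
After op 10 (write(13)): arr=[16 11 13 1] head=3 tail=3 count=4
After op 11 (write(18)): arr=[16 11 13 18] head=0 tail=0 count=4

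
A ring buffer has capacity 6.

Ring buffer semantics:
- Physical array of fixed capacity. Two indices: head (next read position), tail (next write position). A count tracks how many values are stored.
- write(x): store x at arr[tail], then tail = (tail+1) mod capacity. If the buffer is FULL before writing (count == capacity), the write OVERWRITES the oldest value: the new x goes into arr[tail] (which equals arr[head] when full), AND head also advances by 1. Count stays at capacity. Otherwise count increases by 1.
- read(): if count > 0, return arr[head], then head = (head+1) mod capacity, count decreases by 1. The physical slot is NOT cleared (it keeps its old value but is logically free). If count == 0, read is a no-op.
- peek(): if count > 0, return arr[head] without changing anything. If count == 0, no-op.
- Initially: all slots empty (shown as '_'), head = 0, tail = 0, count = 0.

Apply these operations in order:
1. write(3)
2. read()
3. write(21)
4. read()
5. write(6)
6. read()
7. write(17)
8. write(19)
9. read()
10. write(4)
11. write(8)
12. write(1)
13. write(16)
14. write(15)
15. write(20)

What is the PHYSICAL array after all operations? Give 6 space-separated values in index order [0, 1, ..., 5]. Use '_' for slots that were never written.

Answer: 8 1 16 15 20 4

Derivation:
After op 1 (write(3)): arr=[3 _ _ _ _ _] head=0 tail=1 count=1
After op 2 (read()): arr=[3 _ _ _ _ _] head=1 tail=1 count=0
After op 3 (write(21)): arr=[3 21 _ _ _ _] head=1 tail=2 count=1
After op 4 (read()): arr=[3 21 _ _ _ _] head=2 tail=2 count=0
After op 5 (write(6)): arr=[3 21 6 _ _ _] head=2 tail=3 count=1
After op 6 (read()): arr=[3 21 6 _ _ _] head=3 tail=3 count=0
After op 7 (write(17)): arr=[3 21 6 17 _ _] head=3 tail=4 count=1
After op 8 (write(19)): arr=[3 21 6 17 19 _] head=3 tail=5 count=2
After op 9 (read()): arr=[3 21 6 17 19 _] head=4 tail=5 count=1
After op 10 (write(4)): arr=[3 21 6 17 19 4] head=4 tail=0 count=2
After op 11 (write(8)): arr=[8 21 6 17 19 4] head=4 tail=1 count=3
After op 12 (write(1)): arr=[8 1 6 17 19 4] head=4 tail=2 count=4
After op 13 (write(16)): arr=[8 1 16 17 19 4] head=4 tail=3 count=5
After op 14 (write(15)): arr=[8 1 16 15 19 4] head=4 tail=4 count=6
After op 15 (write(20)): arr=[8 1 16 15 20 4] head=5 tail=5 count=6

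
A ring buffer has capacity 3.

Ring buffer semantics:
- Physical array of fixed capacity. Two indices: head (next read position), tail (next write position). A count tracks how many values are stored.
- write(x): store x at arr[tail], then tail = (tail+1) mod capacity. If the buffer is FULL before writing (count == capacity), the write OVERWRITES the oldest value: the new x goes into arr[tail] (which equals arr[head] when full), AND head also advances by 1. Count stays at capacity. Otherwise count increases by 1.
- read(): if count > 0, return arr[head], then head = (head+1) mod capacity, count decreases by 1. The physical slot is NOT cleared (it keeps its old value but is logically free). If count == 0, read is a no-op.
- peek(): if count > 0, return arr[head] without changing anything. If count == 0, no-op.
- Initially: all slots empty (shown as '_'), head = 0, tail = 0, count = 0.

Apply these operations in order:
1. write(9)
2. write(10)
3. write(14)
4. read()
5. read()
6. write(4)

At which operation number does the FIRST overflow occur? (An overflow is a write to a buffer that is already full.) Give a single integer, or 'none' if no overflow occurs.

Answer: none

Derivation:
After op 1 (write(9)): arr=[9 _ _] head=0 tail=1 count=1
After op 2 (write(10)): arr=[9 10 _] head=0 tail=2 count=2
After op 3 (write(14)): arr=[9 10 14] head=0 tail=0 count=3
After op 4 (read()): arr=[9 10 14] head=1 tail=0 count=2
After op 5 (read()): arr=[9 10 14] head=2 tail=0 count=1
After op 6 (write(4)): arr=[4 10 14] head=2 tail=1 count=2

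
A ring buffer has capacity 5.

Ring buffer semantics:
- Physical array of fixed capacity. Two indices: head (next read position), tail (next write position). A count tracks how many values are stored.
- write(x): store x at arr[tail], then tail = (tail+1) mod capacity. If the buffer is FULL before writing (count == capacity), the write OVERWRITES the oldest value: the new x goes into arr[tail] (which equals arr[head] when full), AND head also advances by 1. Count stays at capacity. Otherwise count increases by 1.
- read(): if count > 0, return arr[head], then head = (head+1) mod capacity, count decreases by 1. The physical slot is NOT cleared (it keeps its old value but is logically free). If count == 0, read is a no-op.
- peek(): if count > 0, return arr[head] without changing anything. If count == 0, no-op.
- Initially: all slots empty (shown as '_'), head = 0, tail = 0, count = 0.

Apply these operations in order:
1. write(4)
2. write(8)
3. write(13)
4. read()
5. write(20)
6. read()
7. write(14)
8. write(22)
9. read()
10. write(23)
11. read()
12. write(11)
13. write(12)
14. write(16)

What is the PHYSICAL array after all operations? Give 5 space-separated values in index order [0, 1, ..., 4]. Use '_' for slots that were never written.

Answer: 22 23 11 12 16

Derivation:
After op 1 (write(4)): arr=[4 _ _ _ _] head=0 tail=1 count=1
After op 2 (write(8)): arr=[4 8 _ _ _] head=0 tail=2 count=2
After op 3 (write(13)): arr=[4 8 13 _ _] head=0 tail=3 count=3
After op 4 (read()): arr=[4 8 13 _ _] head=1 tail=3 count=2
After op 5 (write(20)): arr=[4 8 13 20 _] head=1 tail=4 count=3
After op 6 (read()): arr=[4 8 13 20 _] head=2 tail=4 count=2
After op 7 (write(14)): arr=[4 8 13 20 14] head=2 tail=0 count=3
After op 8 (write(22)): arr=[22 8 13 20 14] head=2 tail=1 count=4
After op 9 (read()): arr=[22 8 13 20 14] head=3 tail=1 count=3
After op 10 (write(23)): arr=[22 23 13 20 14] head=3 tail=2 count=4
After op 11 (read()): arr=[22 23 13 20 14] head=4 tail=2 count=3
After op 12 (write(11)): arr=[22 23 11 20 14] head=4 tail=3 count=4
After op 13 (write(12)): arr=[22 23 11 12 14] head=4 tail=4 count=5
After op 14 (write(16)): arr=[22 23 11 12 16] head=0 tail=0 count=5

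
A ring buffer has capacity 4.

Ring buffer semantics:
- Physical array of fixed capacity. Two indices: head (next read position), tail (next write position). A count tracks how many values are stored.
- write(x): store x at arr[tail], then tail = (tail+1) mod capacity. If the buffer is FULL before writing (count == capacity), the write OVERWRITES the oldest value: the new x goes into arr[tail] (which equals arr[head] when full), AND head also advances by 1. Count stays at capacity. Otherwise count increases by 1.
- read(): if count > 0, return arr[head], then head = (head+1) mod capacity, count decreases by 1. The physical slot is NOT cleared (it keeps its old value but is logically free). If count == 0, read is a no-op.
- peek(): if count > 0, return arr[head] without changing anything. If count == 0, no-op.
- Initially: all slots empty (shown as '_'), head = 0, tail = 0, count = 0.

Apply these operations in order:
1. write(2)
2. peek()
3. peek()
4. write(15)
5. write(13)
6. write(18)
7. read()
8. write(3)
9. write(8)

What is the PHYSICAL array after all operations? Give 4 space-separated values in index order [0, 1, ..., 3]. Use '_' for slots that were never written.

Answer: 3 8 13 18

Derivation:
After op 1 (write(2)): arr=[2 _ _ _] head=0 tail=1 count=1
After op 2 (peek()): arr=[2 _ _ _] head=0 tail=1 count=1
After op 3 (peek()): arr=[2 _ _ _] head=0 tail=1 count=1
After op 4 (write(15)): arr=[2 15 _ _] head=0 tail=2 count=2
After op 5 (write(13)): arr=[2 15 13 _] head=0 tail=3 count=3
After op 6 (write(18)): arr=[2 15 13 18] head=0 tail=0 count=4
After op 7 (read()): arr=[2 15 13 18] head=1 tail=0 count=3
After op 8 (write(3)): arr=[3 15 13 18] head=1 tail=1 count=4
After op 9 (write(8)): arr=[3 8 13 18] head=2 tail=2 count=4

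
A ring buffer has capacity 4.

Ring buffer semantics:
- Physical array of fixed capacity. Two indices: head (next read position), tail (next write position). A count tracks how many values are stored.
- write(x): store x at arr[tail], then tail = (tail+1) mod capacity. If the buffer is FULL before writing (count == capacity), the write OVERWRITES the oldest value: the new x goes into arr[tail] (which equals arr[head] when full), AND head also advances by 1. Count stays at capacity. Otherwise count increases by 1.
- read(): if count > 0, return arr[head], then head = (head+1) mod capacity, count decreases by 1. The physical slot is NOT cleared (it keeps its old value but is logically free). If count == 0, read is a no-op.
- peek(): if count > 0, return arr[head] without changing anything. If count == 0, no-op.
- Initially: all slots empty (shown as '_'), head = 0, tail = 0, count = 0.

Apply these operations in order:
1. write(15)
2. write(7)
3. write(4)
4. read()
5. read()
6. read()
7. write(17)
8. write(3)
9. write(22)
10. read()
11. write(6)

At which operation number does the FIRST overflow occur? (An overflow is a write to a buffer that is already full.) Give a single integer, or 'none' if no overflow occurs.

Answer: none

Derivation:
After op 1 (write(15)): arr=[15 _ _ _] head=0 tail=1 count=1
After op 2 (write(7)): arr=[15 7 _ _] head=0 tail=2 count=2
After op 3 (write(4)): arr=[15 7 4 _] head=0 tail=3 count=3
After op 4 (read()): arr=[15 7 4 _] head=1 tail=3 count=2
After op 5 (read()): arr=[15 7 4 _] head=2 tail=3 count=1
After op 6 (read()): arr=[15 7 4 _] head=3 tail=3 count=0
After op 7 (write(17)): arr=[15 7 4 17] head=3 tail=0 count=1
After op 8 (write(3)): arr=[3 7 4 17] head=3 tail=1 count=2
After op 9 (write(22)): arr=[3 22 4 17] head=3 tail=2 count=3
After op 10 (read()): arr=[3 22 4 17] head=0 tail=2 count=2
After op 11 (write(6)): arr=[3 22 6 17] head=0 tail=3 count=3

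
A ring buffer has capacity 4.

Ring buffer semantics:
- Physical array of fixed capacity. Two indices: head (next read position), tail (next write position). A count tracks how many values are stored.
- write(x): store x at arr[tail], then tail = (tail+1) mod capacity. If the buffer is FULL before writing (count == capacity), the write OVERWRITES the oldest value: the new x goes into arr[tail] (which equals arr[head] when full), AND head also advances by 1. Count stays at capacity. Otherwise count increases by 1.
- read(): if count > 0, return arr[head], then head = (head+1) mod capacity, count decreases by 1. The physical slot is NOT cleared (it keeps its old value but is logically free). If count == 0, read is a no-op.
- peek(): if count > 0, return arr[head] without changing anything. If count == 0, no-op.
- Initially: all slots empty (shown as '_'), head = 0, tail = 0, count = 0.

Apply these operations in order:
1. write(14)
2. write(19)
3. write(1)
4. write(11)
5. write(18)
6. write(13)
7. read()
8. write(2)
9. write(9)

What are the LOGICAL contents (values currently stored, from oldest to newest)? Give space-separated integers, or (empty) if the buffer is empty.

After op 1 (write(14)): arr=[14 _ _ _] head=0 tail=1 count=1
After op 2 (write(19)): arr=[14 19 _ _] head=0 tail=2 count=2
After op 3 (write(1)): arr=[14 19 1 _] head=0 tail=3 count=3
After op 4 (write(11)): arr=[14 19 1 11] head=0 tail=0 count=4
After op 5 (write(18)): arr=[18 19 1 11] head=1 tail=1 count=4
After op 6 (write(13)): arr=[18 13 1 11] head=2 tail=2 count=4
After op 7 (read()): arr=[18 13 1 11] head=3 tail=2 count=3
After op 8 (write(2)): arr=[18 13 2 11] head=3 tail=3 count=4
After op 9 (write(9)): arr=[18 13 2 9] head=0 tail=0 count=4

Answer: 18 13 2 9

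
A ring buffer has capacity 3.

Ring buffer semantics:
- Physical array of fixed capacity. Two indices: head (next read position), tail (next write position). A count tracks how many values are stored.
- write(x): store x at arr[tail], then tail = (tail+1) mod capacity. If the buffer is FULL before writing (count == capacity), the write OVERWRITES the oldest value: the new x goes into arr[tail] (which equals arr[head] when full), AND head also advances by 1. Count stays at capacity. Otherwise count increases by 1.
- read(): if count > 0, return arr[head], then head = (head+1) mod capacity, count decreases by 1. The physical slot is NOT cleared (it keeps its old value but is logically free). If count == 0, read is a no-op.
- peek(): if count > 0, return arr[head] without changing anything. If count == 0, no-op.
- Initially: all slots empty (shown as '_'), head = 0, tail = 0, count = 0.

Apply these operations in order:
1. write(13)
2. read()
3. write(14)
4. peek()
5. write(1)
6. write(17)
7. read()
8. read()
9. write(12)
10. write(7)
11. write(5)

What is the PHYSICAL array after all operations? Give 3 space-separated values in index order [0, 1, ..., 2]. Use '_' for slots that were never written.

After op 1 (write(13)): arr=[13 _ _] head=0 tail=1 count=1
After op 2 (read()): arr=[13 _ _] head=1 tail=1 count=0
After op 3 (write(14)): arr=[13 14 _] head=1 tail=2 count=1
After op 4 (peek()): arr=[13 14 _] head=1 tail=2 count=1
After op 5 (write(1)): arr=[13 14 1] head=1 tail=0 count=2
After op 6 (write(17)): arr=[17 14 1] head=1 tail=1 count=3
After op 7 (read()): arr=[17 14 1] head=2 tail=1 count=2
After op 8 (read()): arr=[17 14 1] head=0 tail=1 count=1
After op 9 (write(12)): arr=[17 12 1] head=0 tail=2 count=2
After op 10 (write(7)): arr=[17 12 7] head=0 tail=0 count=3
After op 11 (write(5)): arr=[5 12 7] head=1 tail=1 count=3

Answer: 5 12 7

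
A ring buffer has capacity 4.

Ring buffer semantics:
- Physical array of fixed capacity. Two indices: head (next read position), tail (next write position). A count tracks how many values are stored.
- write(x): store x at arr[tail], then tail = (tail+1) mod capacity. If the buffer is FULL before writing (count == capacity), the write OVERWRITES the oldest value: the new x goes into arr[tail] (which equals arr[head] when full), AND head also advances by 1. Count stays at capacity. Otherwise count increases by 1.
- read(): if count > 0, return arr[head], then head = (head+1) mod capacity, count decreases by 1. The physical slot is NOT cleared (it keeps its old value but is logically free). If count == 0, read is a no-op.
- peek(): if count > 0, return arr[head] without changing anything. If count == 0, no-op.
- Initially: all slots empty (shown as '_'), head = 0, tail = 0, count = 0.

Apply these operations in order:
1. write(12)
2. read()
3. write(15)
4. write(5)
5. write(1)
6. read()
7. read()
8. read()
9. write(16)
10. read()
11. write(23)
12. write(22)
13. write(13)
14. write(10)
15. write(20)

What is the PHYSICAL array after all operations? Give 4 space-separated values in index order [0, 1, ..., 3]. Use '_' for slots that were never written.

After op 1 (write(12)): arr=[12 _ _ _] head=0 tail=1 count=1
After op 2 (read()): arr=[12 _ _ _] head=1 tail=1 count=0
After op 3 (write(15)): arr=[12 15 _ _] head=1 tail=2 count=1
After op 4 (write(5)): arr=[12 15 5 _] head=1 tail=3 count=2
After op 5 (write(1)): arr=[12 15 5 1] head=1 tail=0 count=3
After op 6 (read()): arr=[12 15 5 1] head=2 tail=0 count=2
After op 7 (read()): arr=[12 15 5 1] head=3 tail=0 count=1
After op 8 (read()): arr=[12 15 5 1] head=0 tail=0 count=0
After op 9 (write(16)): arr=[16 15 5 1] head=0 tail=1 count=1
After op 10 (read()): arr=[16 15 5 1] head=1 tail=1 count=0
After op 11 (write(23)): arr=[16 23 5 1] head=1 tail=2 count=1
After op 12 (write(22)): arr=[16 23 22 1] head=1 tail=3 count=2
After op 13 (write(13)): arr=[16 23 22 13] head=1 tail=0 count=3
After op 14 (write(10)): arr=[10 23 22 13] head=1 tail=1 count=4
After op 15 (write(20)): arr=[10 20 22 13] head=2 tail=2 count=4

Answer: 10 20 22 13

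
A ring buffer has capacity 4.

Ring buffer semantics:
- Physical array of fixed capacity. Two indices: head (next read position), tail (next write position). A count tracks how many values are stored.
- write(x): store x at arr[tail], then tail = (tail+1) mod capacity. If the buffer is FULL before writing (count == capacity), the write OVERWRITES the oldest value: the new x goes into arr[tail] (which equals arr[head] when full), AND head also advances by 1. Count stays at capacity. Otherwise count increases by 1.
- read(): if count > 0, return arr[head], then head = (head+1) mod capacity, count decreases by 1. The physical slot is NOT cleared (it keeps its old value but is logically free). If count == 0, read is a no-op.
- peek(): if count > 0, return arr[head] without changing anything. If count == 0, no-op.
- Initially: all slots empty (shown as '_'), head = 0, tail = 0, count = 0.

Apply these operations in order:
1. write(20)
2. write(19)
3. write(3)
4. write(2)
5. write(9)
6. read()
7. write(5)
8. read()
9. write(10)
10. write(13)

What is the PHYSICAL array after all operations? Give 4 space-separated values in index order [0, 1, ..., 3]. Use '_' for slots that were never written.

After op 1 (write(20)): arr=[20 _ _ _] head=0 tail=1 count=1
After op 2 (write(19)): arr=[20 19 _ _] head=0 tail=2 count=2
After op 3 (write(3)): arr=[20 19 3 _] head=0 tail=3 count=3
After op 4 (write(2)): arr=[20 19 3 2] head=0 tail=0 count=4
After op 5 (write(9)): arr=[9 19 3 2] head=1 tail=1 count=4
After op 6 (read()): arr=[9 19 3 2] head=2 tail=1 count=3
After op 7 (write(5)): arr=[9 5 3 2] head=2 tail=2 count=4
After op 8 (read()): arr=[9 5 3 2] head=3 tail=2 count=3
After op 9 (write(10)): arr=[9 5 10 2] head=3 tail=3 count=4
After op 10 (write(13)): arr=[9 5 10 13] head=0 tail=0 count=4

Answer: 9 5 10 13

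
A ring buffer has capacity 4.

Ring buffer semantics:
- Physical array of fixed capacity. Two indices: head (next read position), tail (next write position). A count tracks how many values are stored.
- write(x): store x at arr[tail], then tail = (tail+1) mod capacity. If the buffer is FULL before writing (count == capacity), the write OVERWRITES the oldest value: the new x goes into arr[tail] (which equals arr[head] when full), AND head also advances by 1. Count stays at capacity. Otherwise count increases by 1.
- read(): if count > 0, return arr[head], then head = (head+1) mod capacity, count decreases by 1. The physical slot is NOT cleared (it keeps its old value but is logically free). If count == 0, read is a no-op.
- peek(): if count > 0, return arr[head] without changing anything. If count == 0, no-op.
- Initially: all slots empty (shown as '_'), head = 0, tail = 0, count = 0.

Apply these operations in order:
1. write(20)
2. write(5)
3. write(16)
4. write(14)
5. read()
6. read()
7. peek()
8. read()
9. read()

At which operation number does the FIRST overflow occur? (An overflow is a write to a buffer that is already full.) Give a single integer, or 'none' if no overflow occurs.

Answer: none

Derivation:
After op 1 (write(20)): arr=[20 _ _ _] head=0 tail=1 count=1
After op 2 (write(5)): arr=[20 5 _ _] head=0 tail=2 count=2
After op 3 (write(16)): arr=[20 5 16 _] head=0 tail=3 count=3
After op 4 (write(14)): arr=[20 5 16 14] head=0 tail=0 count=4
After op 5 (read()): arr=[20 5 16 14] head=1 tail=0 count=3
After op 6 (read()): arr=[20 5 16 14] head=2 tail=0 count=2
After op 7 (peek()): arr=[20 5 16 14] head=2 tail=0 count=2
After op 8 (read()): arr=[20 5 16 14] head=3 tail=0 count=1
After op 9 (read()): arr=[20 5 16 14] head=0 tail=0 count=0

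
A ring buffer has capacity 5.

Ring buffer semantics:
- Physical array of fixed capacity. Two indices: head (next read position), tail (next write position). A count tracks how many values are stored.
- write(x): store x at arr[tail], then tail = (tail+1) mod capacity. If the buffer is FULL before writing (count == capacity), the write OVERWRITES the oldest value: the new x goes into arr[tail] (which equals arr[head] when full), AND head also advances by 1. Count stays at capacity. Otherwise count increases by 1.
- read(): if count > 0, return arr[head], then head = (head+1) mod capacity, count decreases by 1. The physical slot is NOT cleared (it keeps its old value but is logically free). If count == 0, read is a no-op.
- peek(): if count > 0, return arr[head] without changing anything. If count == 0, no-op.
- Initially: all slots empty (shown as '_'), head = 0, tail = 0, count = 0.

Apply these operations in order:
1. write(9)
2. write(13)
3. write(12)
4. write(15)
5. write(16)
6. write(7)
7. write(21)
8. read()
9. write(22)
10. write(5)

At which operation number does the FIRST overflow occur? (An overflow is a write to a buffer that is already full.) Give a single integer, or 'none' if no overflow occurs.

After op 1 (write(9)): arr=[9 _ _ _ _] head=0 tail=1 count=1
After op 2 (write(13)): arr=[9 13 _ _ _] head=0 tail=2 count=2
After op 3 (write(12)): arr=[9 13 12 _ _] head=0 tail=3 count=3
After op 4 (write(15)): arr=[9 13 12 15 _] head=0 tail=4 count=4
After op 5 (write(16)): arr=[9 13 12 15 16] head=0 tail=0 count=5
After op 6 (write(7)): arr=[7 13 12 15 16] head=1 tail=1 count=5
After op 7 (write(21)): arr=[7 21 12 15 16] head=2 tail=2 count=5
After op 8 (read()): arr=[7 21 12 15 16] head=3 tail=2 count=4
After op 9 (write(22)): arr=[7 21 22 15 16] head=3 tail=3 count=5
After op 10 (write(5)): arr=[7 21 22 5 16] head=4 tail=4 count=5

Answer: 6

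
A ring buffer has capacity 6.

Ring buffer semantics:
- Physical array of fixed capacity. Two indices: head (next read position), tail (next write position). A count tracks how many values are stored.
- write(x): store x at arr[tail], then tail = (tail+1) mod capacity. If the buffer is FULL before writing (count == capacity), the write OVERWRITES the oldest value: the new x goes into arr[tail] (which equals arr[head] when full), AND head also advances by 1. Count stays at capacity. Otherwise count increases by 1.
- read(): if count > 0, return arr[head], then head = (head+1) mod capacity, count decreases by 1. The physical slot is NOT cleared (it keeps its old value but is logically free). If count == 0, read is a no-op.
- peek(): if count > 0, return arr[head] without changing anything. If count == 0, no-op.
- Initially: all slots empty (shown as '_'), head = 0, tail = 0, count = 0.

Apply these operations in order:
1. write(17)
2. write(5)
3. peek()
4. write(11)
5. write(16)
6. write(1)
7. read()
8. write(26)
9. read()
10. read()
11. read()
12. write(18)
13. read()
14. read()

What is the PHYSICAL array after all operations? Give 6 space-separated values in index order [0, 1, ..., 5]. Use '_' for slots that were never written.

Answer: 18 5 11 16 1 26

Derivation:
After op 1 (write(17)): arr=[17 _ _ _ _ _] head=0 tail=1 count=1
After op 2 (write(5)): arr=[17 5 _ _ _ _] head=0 tail=2 count=2
After op 3 (peek()): arr=[17 5 _ _ _ _] head=0 tail=2 count=2
After op 4 (write(11)): arr=[17 5 11 _ _ _] head=0 tail=3 count=3
After op 5 (write(16)): arr=[17 5 11 16 _ _] head=0 tail=4 count=4
After op 6 (write(1)): arr=[17 5 11 16 1 _] head=0 tail=5 count=5
After op 7 (read()): arr=[17 5 11 16 1 _] head=1 tail=5 count=4
After op 8 (write(26)): arr=[17 5 11 16 1 26] head=1 tail=0 count=5
After op 9 (read()): arr=[17 5 11 16 1 26] head=2 tail=0 count=4
After op 10 (read()): arr=[17 5 11 16 1 26] head=3 tail=0 count=3
After op 11 (read()): arr=[17 5 11 16 1 26] head=4 tail=0 count=2
After op 12 (write(18)): arr=[18 5 11 16 1 26] head=4 tail=1 count=3
After op 13 (read()): arr=[18 5 11 16 1 26] head=5 tail=1 count=2
After op 14 (read()): arr=[18 5 11 16 1 26] head=0 tail=1 count=1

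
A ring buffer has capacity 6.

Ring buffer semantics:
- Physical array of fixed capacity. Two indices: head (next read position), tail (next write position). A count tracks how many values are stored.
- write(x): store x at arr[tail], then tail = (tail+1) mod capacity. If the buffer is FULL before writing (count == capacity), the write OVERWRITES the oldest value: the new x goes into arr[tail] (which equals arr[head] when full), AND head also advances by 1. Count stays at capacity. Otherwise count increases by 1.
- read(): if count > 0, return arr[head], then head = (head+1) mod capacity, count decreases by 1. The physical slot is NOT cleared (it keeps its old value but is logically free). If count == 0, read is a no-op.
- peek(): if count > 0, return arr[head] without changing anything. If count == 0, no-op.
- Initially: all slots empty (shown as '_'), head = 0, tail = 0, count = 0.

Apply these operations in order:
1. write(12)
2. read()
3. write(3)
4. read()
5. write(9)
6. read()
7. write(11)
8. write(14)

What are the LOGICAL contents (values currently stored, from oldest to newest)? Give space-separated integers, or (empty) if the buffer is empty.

Answer: 11 14

Derivation:
After op 1 (write(12)): arr=[12 _ _ _ _ _] head=0 tail=1 count=1
After op 2 (read()): arr=[12 _ _ _ _ _] head=1 tail=1 count=0
After op 3 (write(3)): arr=[12 3 _ _ _ _] head=1 tail=2 count=1
After op 4 (read()): arr=[12 3 _ _ _ _] head=2 tail=2 count=0
After op 5 (write(9)): arr=[12 3 9 _ _ _] head=2 tail=3 count=1
After op 6 (read()): arr=[12 3 9 _ _ _] head=3 tail=3 count=0
After op 7 (write(11)): arr=[12 3 9 11 _ _] head=3 tail=4 count=1
After op 8 (write(14)): arr=[12 3 9 11 14 _] head=3 tail=5 count=2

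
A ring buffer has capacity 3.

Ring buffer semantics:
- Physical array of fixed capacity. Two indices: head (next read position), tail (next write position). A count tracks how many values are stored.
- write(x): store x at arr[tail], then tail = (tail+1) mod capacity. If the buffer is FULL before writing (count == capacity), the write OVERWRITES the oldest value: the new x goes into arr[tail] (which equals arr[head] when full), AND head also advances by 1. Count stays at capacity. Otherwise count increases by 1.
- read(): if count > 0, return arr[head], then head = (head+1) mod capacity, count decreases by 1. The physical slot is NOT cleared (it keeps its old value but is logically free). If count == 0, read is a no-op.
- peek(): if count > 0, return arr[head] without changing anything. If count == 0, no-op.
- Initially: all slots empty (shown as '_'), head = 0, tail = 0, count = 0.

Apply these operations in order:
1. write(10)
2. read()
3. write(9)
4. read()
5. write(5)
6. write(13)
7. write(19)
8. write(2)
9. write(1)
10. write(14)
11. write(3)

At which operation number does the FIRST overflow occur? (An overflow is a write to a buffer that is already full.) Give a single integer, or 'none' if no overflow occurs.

After op 1 (write(10)): arr=[10 _ _] head=0 tail=1 count=1
After op 2 (read()): arr=[10 _ _] head=1 tail=1 count=0
After op 3 (write(9)): arr=[10 9 _] head=1 tail=2 count=1
After op 4 (read()): arr=[10 9 _] head=2 tail=2 count=0
After op 5 (write(5)): arr=[10 9 5] head=2 tail=0 count=1
After op 6 (write(13)): arr=[13 9 5] head=2 tail=1 count=2
After op 7 (write(19)): arr=[13 19 5] head=2 tail=2 count=3
After op 8 (write(2)): arr=[13 19 2] head=0 tail=0 count=3
After op 9 (write(1)): arr=[1 19 2] head=1 tail=1 count=3
After op 10 (write(14)): arr=[1 14 2] head=2 tail=2 count=3
After op 11 (write(3)): arr=[1 14 3] head=0 tail=0 count=3

Answer: 8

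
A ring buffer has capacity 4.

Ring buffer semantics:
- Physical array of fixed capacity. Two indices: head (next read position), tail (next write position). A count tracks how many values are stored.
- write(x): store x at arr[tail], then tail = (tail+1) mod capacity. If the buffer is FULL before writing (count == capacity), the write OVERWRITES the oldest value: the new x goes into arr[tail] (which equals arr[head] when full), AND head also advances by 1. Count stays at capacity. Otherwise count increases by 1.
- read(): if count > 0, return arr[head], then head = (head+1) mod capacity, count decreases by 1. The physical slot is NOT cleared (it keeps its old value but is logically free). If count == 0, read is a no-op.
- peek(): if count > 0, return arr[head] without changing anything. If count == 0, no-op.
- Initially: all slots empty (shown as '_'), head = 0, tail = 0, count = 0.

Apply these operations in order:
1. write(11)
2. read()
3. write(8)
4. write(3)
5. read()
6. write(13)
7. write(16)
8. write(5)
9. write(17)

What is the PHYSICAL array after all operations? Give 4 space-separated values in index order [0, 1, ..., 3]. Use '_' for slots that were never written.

After op 1 (write(11)): arr=[11 _ _ _] head=0 tail=1 count=1
After op 2 (read()): arr=[11 _ _ _] head=1 tail=1 count=0
After op 3 (write(8)): arr=[11 8 _ _] head=1 tail=2 count=1
After op 4 (write(3)): arr=[11 8 3 _] head=1 tail=3 count=2
After op 5 (read()): arr=[11 8 3 _] head=2 tail=3 count=1
After op 6 (write(13)): arr=[11 8 3 13] head=2 tail=0 count=2
After op 7 (write(16)): arr=[16 8 3 13] head=2 tail=1 count=3
After op 8 (write(5)): arr=[16 5 3 13] head=2 tail=2 count=4
After op 9 (write(17)): arr=[16 5 17 13] head=3 tail=3 count=4

Answer: 16 5 17 13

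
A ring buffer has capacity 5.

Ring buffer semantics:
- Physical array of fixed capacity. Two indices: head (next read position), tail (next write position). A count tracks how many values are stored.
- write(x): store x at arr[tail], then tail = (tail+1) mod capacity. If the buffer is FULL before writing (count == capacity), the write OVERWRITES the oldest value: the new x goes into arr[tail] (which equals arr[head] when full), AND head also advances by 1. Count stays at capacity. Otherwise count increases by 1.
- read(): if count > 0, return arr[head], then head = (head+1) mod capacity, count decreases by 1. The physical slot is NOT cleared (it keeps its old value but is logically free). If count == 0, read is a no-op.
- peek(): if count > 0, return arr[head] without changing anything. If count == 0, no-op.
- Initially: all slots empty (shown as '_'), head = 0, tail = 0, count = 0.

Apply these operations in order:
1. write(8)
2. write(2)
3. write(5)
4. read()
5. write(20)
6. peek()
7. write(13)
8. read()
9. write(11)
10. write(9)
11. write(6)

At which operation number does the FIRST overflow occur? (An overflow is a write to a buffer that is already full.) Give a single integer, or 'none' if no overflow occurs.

Answer: 11

Derivation:
After op 1 (write(8)): arr=[8 _ _ _ _] head=0 tail=1 count=1
After op 2 (write(2)): arr=[8 2 _ _ _] head=0 tail=2 count=2
After op 3 (write(5)): arr=[8 2 5 _ _] head=0 tail=3 count=3
After op 4 (read()): arr=[8 2 5 _ _] head=1 tail=3 count=2
After op 5 (write(20)): arr=[8 2 5 20 _] head=1 tail=4 count=3
After op 6 (peek()): arr=[8 2 5 20 _] head=1 tail=4 count=3
After op 7 (write(13)): arr=[8 2 5 20 13] head=1 tail=0 count=4
After op 8 (read()): arr=[8 2 5 20 13] head=2 tail=0 count=3
After op 9 (write(11)): arr=[11 2 5 20 13] head=2 tail=1 count=4
After op 10 (write(9)): arr=[11 9 5 20 13] head=2 tail=2 count=5
After op 11 (write(6)): arr=[11 9 6 20 13] head=3 tail=3 count=5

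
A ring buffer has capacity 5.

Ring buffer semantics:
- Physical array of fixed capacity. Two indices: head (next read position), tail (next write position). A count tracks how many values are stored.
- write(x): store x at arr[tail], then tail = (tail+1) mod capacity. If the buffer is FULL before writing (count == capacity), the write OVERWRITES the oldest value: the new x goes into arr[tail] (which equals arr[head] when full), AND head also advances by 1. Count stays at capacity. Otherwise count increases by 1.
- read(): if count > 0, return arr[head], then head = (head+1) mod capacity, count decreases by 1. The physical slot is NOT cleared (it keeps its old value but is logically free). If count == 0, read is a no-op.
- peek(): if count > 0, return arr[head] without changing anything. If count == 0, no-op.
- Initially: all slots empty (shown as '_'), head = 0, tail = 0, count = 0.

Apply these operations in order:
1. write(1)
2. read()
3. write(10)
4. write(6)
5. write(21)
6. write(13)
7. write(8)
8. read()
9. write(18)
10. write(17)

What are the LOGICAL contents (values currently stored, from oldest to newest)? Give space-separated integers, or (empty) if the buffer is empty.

Answer: 21 13 8 18 17

Derivation:
After op 1 (write(1)): arr=[1 _ _ _ _] head=0 tail=1 count=1
After op 2 (read()): arr=[1 _ _ _ _] head=1 tail=1 count=0
After op 3 (write(10)): arr=[1 10 _ _ _] head=1 tail=2 count=1
After op 4 (write(6)): arr=[1 10 6 _ _] head=1 tail=3 count=2
After op 5 (write(21)): arr=[1 10 6 21 _] head=1 tail=4 count=3
After op 6 (write(13)): arr=[1 10 6 21 13] head=1 tail=0 count=4
After op 7 (write(8)): arr=[8 10 6 21 13] head=1 tail=1 count=5
After op 8 (read()): arr=[8 10 6 21 13] head=2 tail=1 count=4
After op 9 (write(18)): arr=[8 18 6 21 13] head=2 tail=2 count=5
After op 10 (write(17)): arr=[8 18 17 21 13] head=3 tail=3 count=5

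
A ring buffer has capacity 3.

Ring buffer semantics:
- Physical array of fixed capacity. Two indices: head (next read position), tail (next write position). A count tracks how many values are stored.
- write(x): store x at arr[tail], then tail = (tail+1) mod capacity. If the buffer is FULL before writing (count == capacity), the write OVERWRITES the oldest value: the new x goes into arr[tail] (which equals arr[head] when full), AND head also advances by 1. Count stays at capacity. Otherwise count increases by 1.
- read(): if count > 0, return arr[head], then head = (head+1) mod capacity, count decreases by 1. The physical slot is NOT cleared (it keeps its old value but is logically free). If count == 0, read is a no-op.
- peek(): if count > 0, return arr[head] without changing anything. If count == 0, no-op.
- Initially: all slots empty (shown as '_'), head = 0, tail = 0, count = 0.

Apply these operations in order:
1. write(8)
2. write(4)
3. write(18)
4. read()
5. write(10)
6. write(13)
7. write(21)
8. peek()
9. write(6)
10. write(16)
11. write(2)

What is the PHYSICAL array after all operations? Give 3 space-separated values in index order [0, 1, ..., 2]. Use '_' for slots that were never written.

Answer: 6 16 2

Derivation:
After op 1 (write(8)): arr=[8 _ _] head=0 tail=1 count=1
After op 2 (write(4)): arr=[8 4 _] head=0 tail=2 count=2
After op 3 (write(18)): arr=[8 4 18] head=0 tail=0 count=3
After op 4 (read()): arr=[8 4 18] head=1 tail=0 count=2
After op 5 (write(10)): arr=[10 4 18] head=1 tail=1 count=3
After op 6 (write(13)): arr=[10 13 18] head=2 tail=2 count=3
After op 7 (write(21)): arr=[10 13 21] head=0 tail=0 count=3
After op 8 (peek()): arr=[10 13 21] head=0 tail=0 count=3
After op 9 (write(6)): arr=[6 13 21] head=1 tail=1 count=3
After op 10 (write(16)): arr=[6 16 21] head=2 tail=2 count=3
After op 11 (write(2)): arr=[6 16 2] head=0 tail=0 count=3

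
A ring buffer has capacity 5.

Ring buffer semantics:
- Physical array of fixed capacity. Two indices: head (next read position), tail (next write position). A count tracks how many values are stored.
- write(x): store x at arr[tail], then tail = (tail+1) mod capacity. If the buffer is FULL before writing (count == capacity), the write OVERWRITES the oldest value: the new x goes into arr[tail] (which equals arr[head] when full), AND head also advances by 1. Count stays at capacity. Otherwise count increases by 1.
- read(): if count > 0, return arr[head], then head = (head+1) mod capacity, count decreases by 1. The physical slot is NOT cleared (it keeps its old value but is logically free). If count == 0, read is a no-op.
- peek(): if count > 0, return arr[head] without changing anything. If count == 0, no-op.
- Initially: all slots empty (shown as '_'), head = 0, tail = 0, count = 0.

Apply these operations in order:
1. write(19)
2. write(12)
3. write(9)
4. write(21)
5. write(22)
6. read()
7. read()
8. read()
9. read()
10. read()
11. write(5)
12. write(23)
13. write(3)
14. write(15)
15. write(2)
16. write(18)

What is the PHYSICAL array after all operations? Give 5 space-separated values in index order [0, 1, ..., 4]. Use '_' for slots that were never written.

Answer: 18 23 3 15 2

Derivation:
After op 1 (write(19)): arr=[19 _ _ _ _] head=0 tail=1 count=1
After op 2 (write(12)): arr=[19 12 _ _ _] head=0 tail=2 count=2
After op 3 (write(9)): arr=[19 12 9 _ _] head=0 tail=3 count=3
After op 4 (write(21)): arr=[19 12 9 21 _] head=0 tail=4 count=4
After op 5 (write(22)): arr=[19 12 9 21 22] head=0 tail=0 count=5
After op 6 (read()): arr=[19 12 9 21 22] head=1 tail=0 count=4
After op 7 (read()): arr=[19 12 9 21 22] head=2 tail=0 count=3
After op 8 (read()): arr=[19 12 9 21 22] head=3 tail=0 count=2
After op 9 (read()): arr=[19 12 9 21 22] head=4 tail=0 count=1
After op 10 (read()): arr=[19 12 9 21 22] head=0 tail=0 count=0
After op 11 (write(5)): arr=[5 12 9 21 22] head=0 tail=1 count=1
After op 12 (write(23)): arr=[5 23 9 21 22] head=0 tail=2 count=2
After op 13 (write(3)): arr=[5 23 3 21 22] head=0 tail=3 count=3
After op 14 (write(15)): arr=[5 23 3 15 22] head=0 tail=4 count=4
After op 15 (write(2)): arr=[5 23 3 15 2] head=0 tail=0 count=5
After op 16 (write(18)): arr=[18 23 3 15 2] head=1 tail=1 count=5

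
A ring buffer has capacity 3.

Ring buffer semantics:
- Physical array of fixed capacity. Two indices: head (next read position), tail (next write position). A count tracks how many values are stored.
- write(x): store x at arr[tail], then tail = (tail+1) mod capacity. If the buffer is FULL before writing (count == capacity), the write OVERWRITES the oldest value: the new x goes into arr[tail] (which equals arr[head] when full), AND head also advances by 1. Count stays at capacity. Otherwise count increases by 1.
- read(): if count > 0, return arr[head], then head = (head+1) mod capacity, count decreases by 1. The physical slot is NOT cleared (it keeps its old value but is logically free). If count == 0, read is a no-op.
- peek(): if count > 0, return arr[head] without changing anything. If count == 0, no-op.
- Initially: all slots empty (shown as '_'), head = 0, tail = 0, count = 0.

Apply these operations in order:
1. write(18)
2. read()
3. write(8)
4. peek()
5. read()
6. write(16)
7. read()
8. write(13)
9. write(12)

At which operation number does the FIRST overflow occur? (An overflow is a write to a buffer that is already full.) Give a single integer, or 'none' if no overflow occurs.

Answer: none

Derivation:
After op 1 (write(18)): arr=[18 _ _] head=0 tail=1 count=1
After op 2 (read()): arr=[18 _ _] head=1 tail=1 count=0
After op 3 (write(8)): arr=[18 8 _] head=1 tail=2 count=1
After op 4 (peek()): arr=[18 8 _] head=1 tail=2 count=1
After op 5 (read()): arr=[18 8 _] head=2 tail=2 count=0
After op 6 (write(16)): arr=[18 8 16] head=2 tail=0 count=1
After op 7 (read()): arr=[18 8 16] head=0 tail=0 count=0
After op 8 (write(13)): arr=[13 8 16] head=0 tail=1 count=1
After op 9 (write(12)): arr=[13 12 16] head=0 tail=2 count=2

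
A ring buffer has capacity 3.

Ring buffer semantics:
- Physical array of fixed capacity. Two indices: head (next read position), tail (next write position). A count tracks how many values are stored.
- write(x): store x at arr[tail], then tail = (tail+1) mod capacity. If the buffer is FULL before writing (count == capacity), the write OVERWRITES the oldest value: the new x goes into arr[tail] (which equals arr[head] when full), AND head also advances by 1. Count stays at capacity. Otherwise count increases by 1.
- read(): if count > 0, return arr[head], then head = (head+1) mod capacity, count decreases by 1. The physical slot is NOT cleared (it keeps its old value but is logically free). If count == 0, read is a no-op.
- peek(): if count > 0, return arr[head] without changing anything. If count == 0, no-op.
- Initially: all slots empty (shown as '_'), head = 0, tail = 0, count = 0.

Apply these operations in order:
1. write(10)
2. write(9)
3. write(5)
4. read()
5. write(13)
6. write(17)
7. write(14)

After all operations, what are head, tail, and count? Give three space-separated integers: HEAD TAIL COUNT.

Answer: 0 0 3

Derivation:
After op 1 (write(10)): arr=[10 _ _] head=0 tail=1 count=1
After op 2 (write(9)): arr=[10 9 _] head=0 tail=2 count=2
After op 3 (write(5)): arr=[10 9 5] head=0 tail=0 count=3
After op 4 (read()): arr=[10 9 5] head=1 tail=0 count=2
After op 5 (write(13)): arr=[13 9 5] head=1 tail=1 count=3
After op 6 (write(17)): arr=[13 17 5] head=2 tail=2 count=3
After op 7 (write(14)): arr=[13 17 14] head=0 tail=0 count=3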